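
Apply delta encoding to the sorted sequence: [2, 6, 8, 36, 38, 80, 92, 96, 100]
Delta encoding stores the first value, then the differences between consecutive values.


First value: 2
Deltas:
  6 - 2 = 4
  8 - 6 = 2
  36 - 8 = 28
  38 - 36 = 2
  80 - 38 = 42
  92 - 80 = 12
  96 - 92 = 4
  100 - 96 = 4


Delta encoded: [2, 4, 2, 28, 2, 42, 12, 4, 4]


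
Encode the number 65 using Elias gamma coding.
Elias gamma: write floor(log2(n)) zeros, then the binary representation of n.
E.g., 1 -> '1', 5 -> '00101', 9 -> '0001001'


num_bits = floor(log2(65)) + 1 = 7
leading_zeros = num_bits - 1 = 6
binary(65) = 1000001

Elias gamma(65) = '000000' + '1000001' = 0000001000001 (13 bits)


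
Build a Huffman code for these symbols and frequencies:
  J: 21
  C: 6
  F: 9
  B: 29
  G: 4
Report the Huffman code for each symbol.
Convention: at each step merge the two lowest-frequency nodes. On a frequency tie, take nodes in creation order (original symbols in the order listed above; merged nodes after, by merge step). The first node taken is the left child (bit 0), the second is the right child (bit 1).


Huffman tree construction:
Step 1: Merge G(4) + C(6) = 10
Step 2: Merge F(9) + (G+C)(10) = 19
Step 3: Merge (F+(G+C))(19) + J(21) = 40
Step 4: Merge B(29) + ((F+(G+C))+J)(40) = 69
Read each symbol's code off the tree from the root (left child = 0, right child = 1).

Codes:
  J: 11 (length 2)
  C: 1011 (length 4)
  F: 100 (length 3)
  B: 0 (length 1)
  G: 1010 (length 4)
Average code length: 138/69 = 2.0000 bits/symbol


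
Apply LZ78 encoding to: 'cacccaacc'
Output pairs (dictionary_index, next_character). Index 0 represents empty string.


LZ78 encoding steps:
Dictionary: {0: ''}
Step 1: w='' (idx 0), next='c' -> output (0, 'c'), add 'c' as idx 1
Step 2: w='' (idx 0), next='a' -> output (0, 'a'), add 'a' as idx 2
Step 3: w='c' (idx 1), next='c' -> output (1, 'c'), add 'cc' as idx 3
Step 4: w='c' (idx 1), next='a' -> output (1, 'a'), add 'ca' as idx 4
Step 5: w='a' (idx 2), next='c' -> output (2, 'c'), add 'ac' as idx 5
Step 6: w='c' (idx 1), end of input -> output (1, '')


Encoded: [(0, 'c'), (0, 'a'), (1, 'c'), (1, 'a'), (2, 'c'), (1, '')]


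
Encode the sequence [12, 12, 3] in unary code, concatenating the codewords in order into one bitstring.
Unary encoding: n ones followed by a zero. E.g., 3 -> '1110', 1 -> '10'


Encode each number as n ones followed by a terminating 0:
  12 -> 1111111111110 (13 bits)
  12 -> 1111111111110 (13 bits)
  3 -> 1110 (4 bits)
Total length = 13 + 13 + 4 = 30 bits.

Unary([12, 12, 3]) = 111111111111011111111111101110 (30 bits)


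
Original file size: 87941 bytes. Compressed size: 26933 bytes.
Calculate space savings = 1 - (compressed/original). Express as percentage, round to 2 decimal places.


ratio = compressed/original = 26933/87941 = 0.306262
savings = 1 - ratio = 1 - 0.306262 = 0.693738
as a percentage: 0.693738 * 100 = 69.37%

Space savings = 1 - 26933/87941 = 69.37%


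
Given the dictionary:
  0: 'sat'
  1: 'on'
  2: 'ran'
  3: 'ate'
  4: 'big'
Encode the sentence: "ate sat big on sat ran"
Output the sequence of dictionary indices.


Look up each word in the dictionary:
  'ate' -> 3
  'sat' -> 0
  'big' -> 4
  'on' -> 1
  'sat' -> 0
  'ran' -> 2

Encoded: [3, 0, 4, 1, 0, 2]


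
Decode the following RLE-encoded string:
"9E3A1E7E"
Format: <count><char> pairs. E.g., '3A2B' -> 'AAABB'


Expanding each <count><char> pair:
  9E -> 'EEEEEEEEE'
  3A -> 'AAA'
  1E -> 'E'
  7E -> 'EEEEEEE'

Decoded = EEEEEEEEEAAAEEEEEEEE


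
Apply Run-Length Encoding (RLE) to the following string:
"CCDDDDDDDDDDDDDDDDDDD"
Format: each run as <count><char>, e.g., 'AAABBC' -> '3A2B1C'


Scanning runs left to right:
  i=0: run of 'C' x 2 -> '2C'
  i=2: run of 'D' x 19 -> '19D'

RLE = 2C19D


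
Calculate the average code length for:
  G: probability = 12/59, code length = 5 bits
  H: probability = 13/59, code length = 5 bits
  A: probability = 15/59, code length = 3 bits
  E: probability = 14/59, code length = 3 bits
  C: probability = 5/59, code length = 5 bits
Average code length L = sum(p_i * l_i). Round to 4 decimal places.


Weighted contributions p_i * l_i:
  G: (12/59) * 5 = 60/59
  H: (13/59) * 5 = 65/59
  A: (15/59) * 3 = 45/59
  E: (14/59) * 3 = 42/59
  C: (5/59) * 5 = 25/59
Sum = (60 + 65 + 45 + 42 + 25)/59 = 237/59

L = 237/59 = 4.0169 bits/symbol


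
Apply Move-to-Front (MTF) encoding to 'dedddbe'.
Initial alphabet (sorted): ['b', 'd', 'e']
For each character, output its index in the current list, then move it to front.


MTF encoding:
'd': index 1 in ['b', 'd', 'e'] -> ['d', 'b', 'e']
'e': index 2 in ['d', 'b', 'e'] -> ['e', 'd', 'b']
'd': index 1 in ['e', 'd', 'b'] -> ['d', 'e', 'b']
'd': index 0 in ['d', 'e', 'b'] -> ['d', 'e', 'b']
'd': index 0 in ['d', 'e', 'b'] -> ['d', 'e', 'b']
'b': index 2 in ['d', 'e', 'b'] -> ['b', 'd', 'e']
'e': index 2 in ['b', 'd', 'e'] -> ['e', 'b', 'd']


Output: [1, 2, 1, 0, 0, 2, 2]


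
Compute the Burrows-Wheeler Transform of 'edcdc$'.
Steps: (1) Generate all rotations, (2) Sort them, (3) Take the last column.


Rotations (sorted):
  0: $edcdc -> last char: c
  1: c$edcd -> last char: d
  2: cdc$ed -> last char: d
  3: dc$edc -> last char: c
  4: dcdc$e -> last char: e
  5: edcdc$ -> last char: $


BWT = cddce$


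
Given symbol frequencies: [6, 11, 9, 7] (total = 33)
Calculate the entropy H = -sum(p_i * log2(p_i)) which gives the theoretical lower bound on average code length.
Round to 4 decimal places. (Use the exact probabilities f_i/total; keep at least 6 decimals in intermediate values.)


Per-symbol terms -p_i * log2(p_i) with p_i = f_i/33:
  p = 6/33 = 0.181818: log2(p) = -2.459432, -p*log2(p) = 0.447169
  p = 11/33 = 0.333333: log2(p) = -1.584963, -p*log2(p) = 0.528321
  p = 9/33 = 0.272727: log2(p) = -1.874469, -p*log2(p) = 0.511219
  p = 7/33 = 0.212121: log2(p) = -2.237039, -p*log2(p) = 0.474523
H = 0.447169 + 0.528321 + 0.511219 + 0.474523 = 1.961232

H = 1.9612 bits/symbol


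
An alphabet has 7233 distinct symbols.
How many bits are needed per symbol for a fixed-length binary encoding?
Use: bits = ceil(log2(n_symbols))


log2(7233) = 12.8204
Bracket: 2^12 = 4096 < 7233 <= 2^13 = 8192
So ceil(log2(7233)) = 13

bits = ceil(log2(7233)) = ceil(12.8204) = 13 bits


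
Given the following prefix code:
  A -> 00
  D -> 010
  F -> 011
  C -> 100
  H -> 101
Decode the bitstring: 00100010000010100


Decoding step by step:
Bits 00 -> A
Bits 100 -> C
Bits 010 -> D
Bits 00 -> A
Bits 00 -> A
Bits 101 -> H
Bits 00 -> A


Decoded message: ACDAAHA


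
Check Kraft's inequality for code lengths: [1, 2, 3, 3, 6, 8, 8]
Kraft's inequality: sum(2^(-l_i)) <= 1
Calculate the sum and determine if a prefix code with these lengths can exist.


Sum = 2^(-1) + 2^(-2) + 2^(-3) + 2^(-3) + 2^(-6) + 2^(-8) + 2^(-8)
    = 0.5 + 0.25 + 0.125 + 0.125 + 0.015625 + 0.00390625 + 0.00390625
    = 262/256 = 1.0234375
Since 1.0234375 > 1, Kraft's inequality is NOT satisfied.
A prefix code with these lengths CANNOT exist.

Kraft sum = 1.0234375. Not satisfied.


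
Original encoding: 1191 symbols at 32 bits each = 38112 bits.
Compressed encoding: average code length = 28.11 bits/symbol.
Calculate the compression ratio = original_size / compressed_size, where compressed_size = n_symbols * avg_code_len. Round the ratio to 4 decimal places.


original_size = n_symbols * orig_bits = 1191 * 32 = 38112 bits
compressed_size = n_symbols * avg_code_len = 1191 * 28.11 = 33479.01 bits
ratio = original_size / compressed_size = 38112 / 33479.01 = 1.1384

Compression ratio = 1.1384


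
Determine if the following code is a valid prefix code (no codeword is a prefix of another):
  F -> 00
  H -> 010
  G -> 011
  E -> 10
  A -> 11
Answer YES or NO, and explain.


Checking each pair (does one codeword prefix another?):
  F='00' vs H='010': no prefix
  F='00' vs G='011': no prefix
  F='00' vs E='10': no prefix
  F='00' vs A='11': no prefix
  H='010' vs F='00': no prefix
  H='010' vs G='011': no prefix
  H='010' vs E='10': no prefix
  H='010' vs A='11': no prefix
  G='011' vs F='00': no prefix
  G='011' vs H='010': no prefix
  G='011' vs E='10': no prefix
  G='011' vs A='11': no prefix
  E='10' vs F='00': no prefix
  E='10' vs H='010': no prefix
  E='10' vs G='011': no prefix
  E='10' vs A='11': no prefix
  A='11' vs F='00': no prefix
  A='11' vs H='010': no prefix
  A='11' vs G='011': no prefix
  A='11' vs E='10': no prefix
No violation found over all pairs.

YES -- this is a valid prefix code. No codeword is a prefix of any other codeword.


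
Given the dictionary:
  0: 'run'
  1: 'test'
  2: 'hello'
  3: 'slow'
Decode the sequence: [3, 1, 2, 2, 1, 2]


Look up each index in the dictionary:
  3 -> 'slow'
  1 -> 'test'
  2 -> 'hello'
  2 -> 'hello'
  1 -> 'test'
  2 -> 'hello'

Decoded: "slow test hello hello test hello"


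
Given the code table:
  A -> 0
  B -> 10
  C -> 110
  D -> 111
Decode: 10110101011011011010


Decoding:
10 -> B
110 -> C
10 -> B
10 -> B
110 -> C
110 -> C
110 -> C
10 -> B


Result: BCBBCCCB


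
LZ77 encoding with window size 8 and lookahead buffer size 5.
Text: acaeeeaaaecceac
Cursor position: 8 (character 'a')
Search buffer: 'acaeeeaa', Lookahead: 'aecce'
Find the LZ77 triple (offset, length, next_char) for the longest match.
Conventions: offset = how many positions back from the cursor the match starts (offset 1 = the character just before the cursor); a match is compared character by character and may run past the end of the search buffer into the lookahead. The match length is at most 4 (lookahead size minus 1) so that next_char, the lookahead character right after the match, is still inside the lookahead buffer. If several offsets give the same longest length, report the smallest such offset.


Try each offset into the search buffer:
  offset=1 (pos 7, char 'a'): match length 1
  offset=2 (pos 6, char 'a'): match length 1
  offset=3 (pos 5, char 'e'): match length 0
  offset=4 (pos 4, char 'e'): match length 0
  offset=5 (pos 3, char 'e'): match length 0
  offset=6 (pos 2, char 'a'): match length 2
  offset=7 (pos 1, char 'c'): match length 0
  offset=8 (pos 0, char 'a'): match length 1
Longest match has length 2 at offset 6.
next_char = character at position 8 + 2 = 10 -> 'c'

Best match: offset=6, length=2 (matching 'ae' starting at position 2)
LZ77 triple: (6, 2, 'c')


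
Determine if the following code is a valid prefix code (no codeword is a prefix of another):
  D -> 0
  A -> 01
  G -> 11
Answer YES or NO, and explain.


Checking each pair (does one codeword prefix another?):
  D='0' vs A='01': prefix -- VIOLATION

NO -- this is NOT a valid prefix code. D (0) is a prefix of A (01).


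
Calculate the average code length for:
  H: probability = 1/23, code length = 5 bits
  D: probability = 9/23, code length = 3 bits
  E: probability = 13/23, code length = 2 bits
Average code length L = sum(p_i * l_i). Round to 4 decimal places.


Weighted contributions p_i * l_i:
  H: (1/23) * 5 = 5/23
  D: (9/23) * 3 = 27/23
  E: (13/23) * 2 = 26/23
Sum = (5 + 27 + 26)/23 = 58/23

L = 58/23 = 2.5217 bits/symbol


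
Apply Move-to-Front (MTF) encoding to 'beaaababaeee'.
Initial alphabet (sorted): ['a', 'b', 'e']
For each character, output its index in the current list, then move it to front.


MTF encoding:
'b': index 1 in ['a', 'b', 'e'] -> ['b', 'a', 'e']
'e': index 2 in ['b', 'a', 'e'] -> ['e', 'b', 'a']
'a': index 2 in ['e', 'b', 'a'] -> ['a', 'e', 'b']
'a': index 0 in ['a', 'e', 'b'] -> ['a', 'e', 'b']
'a': index 0 in ['a', 'e', 'b'] -> ['a', 'e', 'b']
'b': index 2 in ['a', 'e', 'b'] -> ['b', 'a', 'e']
'a': index 1 in ['b', 'a', 'e'] -> ['a', 'b', 'e']
'b': index 1 in ['a', 'b', 'e'] -> ['b', 'a', 'e']
'a': index 1 in ['b', 'a', 'e'] -> ['a', 'b', 'e']
'e': index 2 in ['a', 'b', 'e'] -> ['e', 'a', 'b']
'e': index 0 in ['e', 'a', 'b'] -> ['e', 'a', 'b']
'e': index 0 in ['e', 'a', 'b'] -> ['e', 'a', 'b']


Output: [1, 2, 2, 0, 0, 2, 1, 1, 1, 2, 0, 0]


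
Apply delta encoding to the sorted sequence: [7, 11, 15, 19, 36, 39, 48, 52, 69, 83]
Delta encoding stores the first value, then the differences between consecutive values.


First value: 7
Deltas:
  11 - 7 = 4
  15 - 11 = 4
  19 - 15 = 4
  36 - 19 = 17
  39 - 36 = 3
  48 - 39 = 9
  52 - 48 = 4
  69 - 52 = 17
  83 - 69 = 14


Delta encoded: [7, 4, 4, 4, 17, 3, 9, 4, 17, 14]


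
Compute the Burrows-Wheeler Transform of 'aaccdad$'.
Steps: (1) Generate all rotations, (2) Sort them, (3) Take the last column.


Rotations (sorted):
  0: $aaccdad -> last char: d
  1: aaccdad$ -> last char: $
  2: accdad$a -> last char: a
  3: ad$aaccd -> last char: d
  4: ccdad$aa -> last char: a
  5: cdad$aac -> last char: c
  6: d$aaccda -> last char: a
  7: dad$aacc -> last char: c


BWT = d$adacac


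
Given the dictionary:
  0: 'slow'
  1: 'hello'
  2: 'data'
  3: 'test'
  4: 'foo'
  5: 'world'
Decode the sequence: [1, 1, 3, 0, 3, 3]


Look up each index in the dictionary:
  1 -> 'hello'
  1 -> 'hello'
  3 -> 'test'
  0 -> 'slow'
  3 -> 'test'
  3 -> 'test'

Decoded: "hello hello test slow test test"


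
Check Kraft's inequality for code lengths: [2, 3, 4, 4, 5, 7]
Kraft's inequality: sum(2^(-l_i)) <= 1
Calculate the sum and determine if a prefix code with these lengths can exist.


Sum = 2^(-2) + 2^(-3) + 2^(-4) + 2^(-4) + 2^(-5) + 2^(-7)
    = 0.25 + 0.125 + 0.0625 + 0.0625 + 0.03125 + 0.0078125
    = 69/128 = 0.5390625
Since 0.5390625 <= 1, Kraft's inequality IS satisfied.
A prefix code with these lengths CAN exist.

Kraft sum = 0.5390625. Satisfied.


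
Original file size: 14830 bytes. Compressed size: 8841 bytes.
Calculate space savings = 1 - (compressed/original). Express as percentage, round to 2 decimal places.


ratio = compressed/original = 8841/14830 = 0.596156
savings = 1 - ratio = 1 - 0.596156 = 0.403844
as a percentage: 0.403844 * 100 = 40.38%

Space savings = 1 - 8841/14830 = 40.38%


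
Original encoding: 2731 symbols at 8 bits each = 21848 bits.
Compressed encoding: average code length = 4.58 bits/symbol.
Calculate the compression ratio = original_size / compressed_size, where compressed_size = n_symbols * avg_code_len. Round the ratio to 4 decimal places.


original_size = n_symbols * orig_bits = 2731 * 8 = 21848 bits
compressed_size = n_symbols * avg_code_len = 2731 * 4.58 = 12507.98 bits
ratio = original_size / compressed_size = 21848 / 12507.98 = 1.7467

Compression ratio = 1.7467


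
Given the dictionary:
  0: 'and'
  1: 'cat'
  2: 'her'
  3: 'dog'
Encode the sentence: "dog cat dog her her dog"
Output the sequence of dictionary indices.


Look up each word in the dictionary:
  'dog' -> 3
  'cat' -> 1
  'dog' -> 3
  'her' -> 2
  'her' -> 2
  'dog' -> 3

Encoded: [3, 1, 3, 2, 2, 3]


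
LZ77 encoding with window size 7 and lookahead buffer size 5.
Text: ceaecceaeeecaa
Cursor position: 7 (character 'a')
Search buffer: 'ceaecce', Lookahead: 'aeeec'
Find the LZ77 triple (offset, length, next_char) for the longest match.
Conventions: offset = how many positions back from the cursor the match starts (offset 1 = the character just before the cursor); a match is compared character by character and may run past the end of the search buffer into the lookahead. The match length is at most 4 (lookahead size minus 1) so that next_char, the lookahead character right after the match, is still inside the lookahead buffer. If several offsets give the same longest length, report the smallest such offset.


Try each offset into the search buffer:
  offset=1 (pos 6, char 'e'): match length 0
  offset=2 (pos 5, char 'c'): match length 0
  offset=3 (pos 4, char 'c'): match length 0
  offset=4 (pos 3, char 'e'): match length 0
  offset=5 (pos 2, char 'a'): match length 2
  offset=6 (pos 1, char 'e'): match length 0
  offset=7 (pos 0, char 'c'): match length 0
Longest match has length 2 at offset 5.
next_char = character at position 7 + 2 = 9 -> 'e'

Best match: offset=5, length=2 (matching 'ae' starting at position 2)
LZ77 triple: (5, 2, 'e')


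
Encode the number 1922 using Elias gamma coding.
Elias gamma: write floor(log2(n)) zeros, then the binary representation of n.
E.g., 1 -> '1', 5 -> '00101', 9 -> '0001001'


num_bits = floor(log2(1922)) + 1 = 11
leading_zeros = num_bits - 1 = 10
binary(1922) = 11110000010

Elias gamma(1922) = '0000000000' + '11110000010' = 000000000011110000010 (21 bits)


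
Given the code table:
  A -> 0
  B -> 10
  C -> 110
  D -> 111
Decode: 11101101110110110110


Decoding:
111 -> D
0 -> A
110 -> C
111 -> D
0 -> A
110 -> C
110 -> C
110 -> C


Result: DACDACCC


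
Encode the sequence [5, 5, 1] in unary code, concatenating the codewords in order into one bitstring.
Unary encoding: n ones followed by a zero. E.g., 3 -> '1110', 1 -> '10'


Encode each number as n ones followed by a terminating 0:
  5 -> 111110 (6 bits)
  5 -> 111110 (6 bits)
  1 -> 10 (2 bits)
Total length = 6 + 6 + 2 = 14 bits.

Unary([5, 5, 1]) = 11111011111010 (14 bits)


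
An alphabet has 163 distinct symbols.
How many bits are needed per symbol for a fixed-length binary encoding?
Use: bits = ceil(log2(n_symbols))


log2(163) = 7.3487
Bracket: 2^7 = 128 < 163 <= 2^8 = 256
So ceil(log2(163)) = 8

bits = ceil(log2(163)) = ceil(7.3487) = 8 bits


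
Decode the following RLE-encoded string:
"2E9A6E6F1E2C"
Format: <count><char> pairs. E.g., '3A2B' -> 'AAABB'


Expanding each <count><char> pair:
  2E -> 'EE'
  9A -> 'AAAAAAAAA'
  6E -> 'EEEEEE'
  6F -> 'FFFFFF'
  1E -> 'E'
  2C -> 'CC'

Decoded = EEAAAAAAAAAEEEEEEFFFFFFECC


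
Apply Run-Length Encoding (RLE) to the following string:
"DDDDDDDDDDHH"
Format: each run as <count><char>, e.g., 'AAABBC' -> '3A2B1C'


Scanning runs left to right:
  i=0: run of 'D' x 10 -> '10D'
  i=10: run of 'H' x 2 -> '2H'

RLE = 10D2H


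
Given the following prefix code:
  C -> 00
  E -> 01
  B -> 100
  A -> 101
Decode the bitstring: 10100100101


Decoding step by step:
Bits 101 -> A
Bits 00 -> C
Bits 100 -> B
Bits 101 -> A


Decoded message: ACBA


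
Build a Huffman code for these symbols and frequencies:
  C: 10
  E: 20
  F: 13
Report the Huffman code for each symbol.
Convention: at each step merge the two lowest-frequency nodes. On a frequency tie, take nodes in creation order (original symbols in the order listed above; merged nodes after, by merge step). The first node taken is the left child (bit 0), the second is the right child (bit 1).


Huffman tree construction:
Step 1: Merge C(10) + F(13) = 23
Step 2: Merge E(20) + (C+F)(23) = 43
Read each symbol's code off the tree from the root (left child = 0, right child = 1).

Codes:
  C: 10 (length 2)
  E: 0 (length 1)
  F: 11 (length 2)
Average code length: 66/43 = 1.5349 bits/symbol


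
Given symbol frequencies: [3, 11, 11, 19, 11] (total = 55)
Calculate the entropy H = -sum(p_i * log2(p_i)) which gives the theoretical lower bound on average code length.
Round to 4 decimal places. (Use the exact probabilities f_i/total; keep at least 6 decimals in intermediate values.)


Per-symbol terms -p_i * log2(p_i) with p_i = f_i/55:
  p = 3/55 = 0.054545: log2(p) = -4.196397, -p*log2(p) = 0.228894
  p = 11/55 = 0.200000: log2(p) = -2.321928, -p*log2(p) = 0.464386
  p = 11/55 = 0.200000: log2(p) = -2.321928, -p*log2(p) = 0.464386
  p = 19/55 = 0.345455: log2(p) = -1.533432, -p*log2(p) = 0.529731
  p = 11/55 = 0.200000: log2(p) = -2.321928, -p*log2(p) = 0.464386
H = 0.228894 + 0.464386 + 0.464386 + 0.529731 + 0.464386 = 2.151783

H = 2.1518 bits/symbol


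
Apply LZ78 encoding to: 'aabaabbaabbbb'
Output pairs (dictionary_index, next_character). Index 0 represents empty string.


LZ78 encoding steps:
Dictionary: {0: ''}
Step 1: w='' (idx 0), next='a' -> output (0, 'a'), add 'a' as idx 1
Step 2: w='a' (idx 1), next='b' -> output (1, 'b'), add 'ab' as idx 2
Step 3: w='a' (idx 1), next='a' -> output (1, 'a'), add 'aa' as idx 3
Step 4: w='' (idx 0), next='b' -> output (0, 'b'), add 'b' as idx 4
Step 5: w='b' (idx 4), next='a' -> output (4, 'a'), add 'ba' as idx 5
Step 6: w='ab' (idx 2), next='b' -> output (2, 'b'), add 'abb' as idx 6
Step 7: w='b' (idx 4), next='b' -> output (4, 'b'), add 'bb' as idx 7


Encoded: [(0, 'a'), (1, 'b'), (1, 'a'), (0, 'b'), (4, 'a'), (2, 'b'), (4, 'b')]


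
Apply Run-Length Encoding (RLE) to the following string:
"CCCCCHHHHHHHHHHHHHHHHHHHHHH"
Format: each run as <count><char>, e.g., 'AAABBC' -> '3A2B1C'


Scanning runs left to right:
  i=0: run of 'C' x 5 -> '5C'
  i=5: run of 'H' x 22 -> '22H'

RLE = 5C22H


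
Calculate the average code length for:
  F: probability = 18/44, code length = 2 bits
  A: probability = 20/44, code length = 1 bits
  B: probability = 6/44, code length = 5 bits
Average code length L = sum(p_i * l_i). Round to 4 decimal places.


Weighted contributions p_i * l_i:
  F: (18/44) * 2 = 36/44
  A: (20/44) * 1 = 20/44
  B: (6/44) * 5 = 30/44
Sum = (36 + 20 + 30)/44 = 86/44

L = 86/44 = 1.9545 bits/symbol


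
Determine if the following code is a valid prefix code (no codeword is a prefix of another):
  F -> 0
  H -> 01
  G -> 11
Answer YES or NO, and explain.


Checking each pair (does one codeword prefix another?):
  F='0' vs H='01': prefix -- VIOLATION

NO -- this is NOT a valid prefix code. F (0) is a prefix of H (01).


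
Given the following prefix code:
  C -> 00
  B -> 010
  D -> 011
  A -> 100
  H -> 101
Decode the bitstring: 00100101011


Decoding step by step:
Bits 00 -> C
Bits 100 -> A
Bits 101 -> H
Bits 011 -> D


Decoded message: CAHD


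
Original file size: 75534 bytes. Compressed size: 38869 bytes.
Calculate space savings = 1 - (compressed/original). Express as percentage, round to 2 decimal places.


ratio = compressed/original = 38869/75534 = 0.514589
savings = 1 - ratio = 1 - 0.514589 = 0.485411
as a percentage: 0.485411 * 100 = 48.54%

Space savings = 1 - 38869/75534 = 48.54%


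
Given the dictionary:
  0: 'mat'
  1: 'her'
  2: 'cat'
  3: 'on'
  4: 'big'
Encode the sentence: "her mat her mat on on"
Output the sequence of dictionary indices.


Look up each word in the dictionary:
  'her' -> 1
  'mat' -> 0
  'her' -> 1
  'mat' -> 0
  'on' -> 3
  'on' -> 3

Encoded: [1, 0, 1, 0, 3, 3]


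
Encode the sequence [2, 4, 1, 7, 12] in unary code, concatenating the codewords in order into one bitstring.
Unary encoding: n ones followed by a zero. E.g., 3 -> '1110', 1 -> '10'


Encode each number as n ones followed by a terminating 0:
  2 -> 110 (3 bits)
  4 -> 11110 (5 bits)
  1 -> 10 (2 bits)
  7 -> 11111110 (8 bits)
  12 -> 1111111111110 (13 bits)
Total length = 3 + 5 + 2 + 8 + 13 = 31 bits.

Unary([2, 4, 1, 7, 12]) = 1101111010111111101111111111110 (31 bits)


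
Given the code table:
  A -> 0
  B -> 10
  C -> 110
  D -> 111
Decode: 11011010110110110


Decoding:
110 -> C
110 -> C
10 -> B
110 -> C
110 -> C
110 -> C


Result: CCBCCC


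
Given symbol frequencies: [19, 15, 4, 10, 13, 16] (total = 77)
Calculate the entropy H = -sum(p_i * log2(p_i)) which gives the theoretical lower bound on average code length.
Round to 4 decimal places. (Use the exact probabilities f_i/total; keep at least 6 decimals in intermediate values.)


Per-symbol terms -p_i * log2(p_i) with p_i = f_i/77:
  p = 19/77 = 0.246753: log2(p) = -2.018859, -p*log2(p) = 0.498160
  p = 15/77 = 0.194805: log2(p) = -2.359896, -p*log2(p) = 0.459720
  p = 4/77 = 0.051948: log2(p) = -4.266787, -p*log2(p) = 0.221651
  p = 10/77 = 0.129870: log2(p) = -2.944858, -p*log2(p) = 0.382449
  p = 13/77 = 0.168831: log2(p) = -2.566347, -p*log2(p) = 0.433279
  p = 16/77 = 0.207792: log2(p) = -2.266787, -p*log2(p) = 0.471021
H = 0.498160 + 0.459720 + 0.221651 + 0.382449 + 0.433279 + 0.471021 = 2.466280

H = 2.4663 bits/symbol


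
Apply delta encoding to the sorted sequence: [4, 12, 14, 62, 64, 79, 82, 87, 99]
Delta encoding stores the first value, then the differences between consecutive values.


First value: 4
Deltas:
  12 - 4 = 8
  14 - 12 = 2
  62 - 14 = 48
  64 - 62 = 2
  79 - 64 = 15
  82 - 79 = 3
  87 - 82 = 5
  99 - 87 = 12


Delta encoded: [4, 8, 2, 48, 2, 15, 3, 5, 12]


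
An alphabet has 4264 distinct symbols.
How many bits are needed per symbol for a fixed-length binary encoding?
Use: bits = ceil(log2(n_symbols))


log2(4264) = 12.058
Bracket: 2^12 = 4096 < 4264 <= 2^13 = 8192
So ceil(log2(4264)) = 13

bits = ceil(log2(4264)) = ceil(12.058) = 13 bits


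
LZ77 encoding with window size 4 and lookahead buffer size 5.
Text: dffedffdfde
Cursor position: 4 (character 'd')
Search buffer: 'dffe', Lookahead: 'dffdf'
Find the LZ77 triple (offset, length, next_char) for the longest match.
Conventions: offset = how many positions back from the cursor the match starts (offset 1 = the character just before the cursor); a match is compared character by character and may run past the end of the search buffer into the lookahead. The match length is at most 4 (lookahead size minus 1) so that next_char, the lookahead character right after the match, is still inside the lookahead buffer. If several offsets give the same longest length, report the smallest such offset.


Try each offset into the search buffer:
  offset=1 (pos 3, char 'e'): match length 0
  offset=2 (pos 2, char 'f'): match length 0
  offset=3 (pos 1, char 'f'): match length 0
  offset=4 (pos 0, char 'd'): match length 3
Longest match has length 3 at offset 4.
next_char = character at position 4 + 3 = 7 -> 'd'

Best match: offset=4, length=3 (matching 'dff' starting at position 0)
LZ77 triple: (4, 3, 'd')


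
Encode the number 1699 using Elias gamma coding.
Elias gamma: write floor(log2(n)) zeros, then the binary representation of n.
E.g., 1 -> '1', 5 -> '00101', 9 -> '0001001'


num_bits = floor(log2(1699)) + 1 = 11
leading_zeros = num_bits - 1 = 10
binary(1699) = 11010100011

Elias gamma(1699) = '0000000000' + '11010100011' = 000000000011010100011 (21 bits)


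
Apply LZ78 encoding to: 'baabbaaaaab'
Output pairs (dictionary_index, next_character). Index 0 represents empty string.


LZ78 encoding steps:
Dictionary: {0: ''}
Step 1: w='' (idx 0), next='b' -> output (0, 'b'), add 'b' as idx 1
Step 2: w='' (idx 0), next='a' -> output (0, 'a'), add 'a' as idx 2
Step 3: w='a' (idx 2), next='b' -> output (2, 'b'), add 'ab' as idx 3
Step 4: w='b' (idx 1), next='a' -> output (1, 'a'), add 'ba' as idx 4
Step 5: w='a' (idx 2), next='a' -> output (2, 'a'), add 'aa' as idx 5
Step 6: w='aa' (idx 5), next='b' -> output (5, 'b'), add 'aab' as idx 6


Encoded: [(0, 'b'), (0, 'a'), (2, 'b'), (1, 'a'), (2, 'a'), (5, 'b')]


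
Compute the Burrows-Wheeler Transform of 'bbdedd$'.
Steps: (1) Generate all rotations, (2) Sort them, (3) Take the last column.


Rotations (sorted):
  0: $bbdedd -> last char: d
  1: bbdedd$ -> last char: $
  2: bdedd$b -> last char: b
  3: d$bbded -> last char: d
  4: dd$bbde -> last char: e
  5: dedd$bb -> last char: b
  6: edd$bbd -> last char: d


BWT = d$bdebd


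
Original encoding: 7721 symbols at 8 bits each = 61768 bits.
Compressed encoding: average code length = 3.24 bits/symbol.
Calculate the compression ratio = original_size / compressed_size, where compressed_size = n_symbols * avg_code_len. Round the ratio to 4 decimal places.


original_size = n_symbols * orig_bits = 7721 * 8 = 61768 bits
compressed_size = n_symbols * avg_code_len = 7721 * 3.24 = 25016.04 bits
ratio = original_size / compressed_size = 61768 / 25016.04 = 2.4691

Compression ratio = 2.4691


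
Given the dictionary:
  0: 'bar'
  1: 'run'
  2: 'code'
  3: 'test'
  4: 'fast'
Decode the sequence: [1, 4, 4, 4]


Look up each index in the dictionary:
  1 -> 'run'
  4 -> 'fast'
  4 -> 'fast'
  4 -> 'fast'

Decoded: "run fast fast fast"


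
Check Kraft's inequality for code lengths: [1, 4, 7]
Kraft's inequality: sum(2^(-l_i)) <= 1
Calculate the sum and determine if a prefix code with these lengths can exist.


Sum = 2^(-1) + 2^(-4) + 2^(-7)
    = 0.5 + 0.0625 + 0.0078125
    = 73/128 = 0.5703125
Since 0.5703125 <= 1, Kraft's inequality IS satisfied.
A prefix code with these lengths CAN exist.

Kraft sum = 0.5703125. Satisfied.


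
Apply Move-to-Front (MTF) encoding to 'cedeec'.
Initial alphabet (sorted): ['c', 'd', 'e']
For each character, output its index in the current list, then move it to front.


MTF encoding:
'c': index 0 in ['c', 'd', 'e'] -> ['c', 'd', 'e']
'e': index 2 in ['c', 'd', 'e'] -> ['e', 'c', 'd']
'd': index 2 in ['e', 'c', 'd'] -> ['d', 'e', 'c']
'e': index 1 in ['d', 'e', 'c'] -> ['e', 'd', 'c']
'e': index 0 in ['e', 'd', 'c'] -> ['e', 'd', 'c']
'c': index 2 in ['e', 'd', 'c'] -> ['c', 'e', 'd']


Output: [0, 2, 2, 1, 0, 2]


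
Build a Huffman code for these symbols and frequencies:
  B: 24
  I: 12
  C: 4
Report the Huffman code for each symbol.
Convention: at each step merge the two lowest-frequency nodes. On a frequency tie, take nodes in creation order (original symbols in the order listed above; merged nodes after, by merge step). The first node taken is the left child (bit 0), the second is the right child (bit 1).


Huffman tree construction:
Step 1: Merge C(4) + I(12) = 16
Step 2: Merge (C+I)(16) + B(24) = 40
Read each symbol's code off the tree from the root (left child = 0, right child = 1).

Codes:
  B: 1 (length 1)
  I: 01 (length 2)
  C: 00 (length 2)
Average code length: 56/40 = 1.4000 bits/symbol


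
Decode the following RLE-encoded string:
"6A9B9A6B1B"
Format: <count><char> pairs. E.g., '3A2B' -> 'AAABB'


Expanding each <count><char> pair:
  6A -> 'AAAAAA'
  9B -> 'BBBBBBBBB'
  9A -> 'AAAAAAAAA'
  6B -> 'BBBBBB'
  1B -> 'B'

Decoded = AAAAAABBBBBBBBBAAAAAAAAABBBBBBB


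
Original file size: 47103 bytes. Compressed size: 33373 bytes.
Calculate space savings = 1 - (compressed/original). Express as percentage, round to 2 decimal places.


ratio = compressed/original = 33373/47103 = 0.708511
savings = 1 - ratio = 1 - 0.708511 = 0.291489
as a percentage: 0.291489 * 100 = 29.15%

Space savings = 1 - 33373/47103 = 29.15%


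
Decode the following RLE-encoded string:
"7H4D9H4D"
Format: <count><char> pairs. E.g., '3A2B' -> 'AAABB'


Expanding each <count><char> pair:
  7H -> 'HHHHHHH'
  4D -> 'DDDD'
  9H -> 'HHHHHHHHH'
  4D -> 'DDDD'

Decoded = HHHHHHHDDDDHHHHHHHHHDDDD


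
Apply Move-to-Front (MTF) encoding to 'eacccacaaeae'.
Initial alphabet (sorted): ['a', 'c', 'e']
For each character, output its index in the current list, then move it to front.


MTF encoding:
'e': index 2 in ['a', 'c', 'e'] -> ['e', 'a', 'c']
'a': index 1 in ['e', 'a', 'c'] -> ['a', 'e', 'c']
'c': index 2 in ['a', 'e', 'c'] -> ['c', 'a', 'e']
'c': index 0 in ['c', 'a', 'e'] -> ['c', 'a', 'e']
'c': index 0 in ['c', 'a', 'e'] -> ['c', 'a', 'e']
'a': index 1 in ['c', 'a', 'e'] -> ['a', 'c', 'e']
'c': index 1 in ['a', 'c', 'e'] -> ['c', 'a', 'e']
'a': index 1 in ['c', 'a', 'e'] -> ['a', 'c', 'e']
'a': index 0 in ['a', 'c', 'e'] -> ['a', 'c', 'e']
'e': index 2 in ['a', 'c', 'e'] -> ['e', 'a', 'c']
'a': index 1 in ['e', 'a', 'c'] -> ['a', 'e', 'c']
'e': index 1 in ['a', 'e', 'c'] -> ['e', 'a', 'c']


Output: [2, 1, 2, 0, 0, 1, 1, 1, 0, 2, 1, 1]


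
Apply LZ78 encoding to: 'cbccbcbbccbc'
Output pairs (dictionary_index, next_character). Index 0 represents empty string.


LZ78 encoding steps:
Dictionary: {0: ''}
Step 1: w='' (idx 0), next='c' -> output (0, 'c'), add 'c' as idx 1
Step 2: w='' (idx 0), next='b' -> output (0, 'b'), add 'b' as idx 2
Step 3: w='c' (idx 1), next='c' -> output (1, 'c'), add 'cc' as idx 3
Step 4: w='b' (idx 2), next='c' -> output (2, 'c'), add 'bc' as idx 4
Step 5: w='b' (idx 2), next='b' -> output (2, 'b'), add 'bb' as idx 5
Step 6: w='cc' (idx 3), next='b' -> output (3, 'b'), add 'ccb' as idx 6
Step 7: w='c' (idx 1), end of input -> output (1, '')


Encoded: [(0, 'c'), (0, 'b'), (1, 'c'), (2, 'c'), (2, 'b'), (3, 'b'), (1, '')]


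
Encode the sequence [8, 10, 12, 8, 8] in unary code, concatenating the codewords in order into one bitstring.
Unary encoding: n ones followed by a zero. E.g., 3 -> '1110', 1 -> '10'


Encode each number as n ones followed by a terminating 0:
  8 -> 111111110 (9 bits)
  10 -> 11111111110 (11 bits)
  12 -> 1111111111110 (13 bits)
  8 -> 111111110 (9 bits)
  8 -> 111111110 (9 bits)
Total length = 9 + 11 + 13 + 9 + 9 = 51 bits.

Unary([8, 10, 12, 8, 8]) = 111111110111111111101111111111110111111110111111110 (51 bits)


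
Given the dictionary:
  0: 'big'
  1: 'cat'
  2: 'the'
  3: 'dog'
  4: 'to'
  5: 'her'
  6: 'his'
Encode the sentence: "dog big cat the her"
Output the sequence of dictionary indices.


Look up each word in the dictionary:
  'dog' -> 3
  'big' -> 0
  'cat' -> 1
  'the' -> 2
  'her' -> 5

Encoded: [3, 0, 1, 2, 5]


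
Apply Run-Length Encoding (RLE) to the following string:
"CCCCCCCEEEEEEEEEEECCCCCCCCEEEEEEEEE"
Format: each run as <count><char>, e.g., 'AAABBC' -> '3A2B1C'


Scanning runs left to right:
  i=0: run of 'C' x 7 -> '7C'
  i=7: run of 'E' x 11 -> '11E'
  i=18: run of 'C' x 8 -> '8C'
  i=26: run of 'E' x 9 -> '9E'

RLE = 7C11E8C9E


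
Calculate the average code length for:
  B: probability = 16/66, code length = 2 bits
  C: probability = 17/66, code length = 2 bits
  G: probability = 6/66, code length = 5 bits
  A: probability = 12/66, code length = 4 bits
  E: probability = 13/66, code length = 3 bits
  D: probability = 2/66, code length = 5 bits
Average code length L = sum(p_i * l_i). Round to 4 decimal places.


Weighted contributions p_i * l_i:
  B: (16/66) * 2 = 32/66
  C: (17/66) * 2 = 34/66
  G: (6/66) * 5 = 30/66
  A: (12/66) * 4 = 48/66
  E: (13/66) * 3 = 39/66
  D: (2/66) * 5 = 10/66
Sum = (32 + 34 + 30 + 48 + 39 + 10)/66 = 193/66

L = 193/66 = 2.9242 bits/symbol


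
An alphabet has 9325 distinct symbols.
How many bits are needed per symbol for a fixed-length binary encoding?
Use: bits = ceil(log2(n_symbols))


log2(9325) = 13.1869
Bracket: 2^13 = 8192 < 9325 <= 2^14 = 16384
So ceil(log2(9325)) = 14

bits = ceil(log2(9325)) = ceil(13.1869) = 14 bits


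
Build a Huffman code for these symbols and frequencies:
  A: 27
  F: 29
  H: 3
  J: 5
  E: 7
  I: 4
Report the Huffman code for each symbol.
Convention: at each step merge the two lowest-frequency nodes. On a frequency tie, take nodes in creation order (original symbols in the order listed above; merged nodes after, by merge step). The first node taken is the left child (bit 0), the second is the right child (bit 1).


Huffman tree construction:
Step 1: Merge H(3) + I(4) = 7
Step 2: Merge J(5) + E(7) = 12
Step 3: Merge (H+I)(7) + (J+E)(12) = 19
Step 4: Merge ((H+I)+(J+E))(19) + A(27) = 46
Step 5: Merge F(29) + (((H+I)+(J+E))+A)(46) = 75
Read each symbol's code off the tree from the root (left child = 0, right child = 1).

Codes:
  A: 11 (length 2)
  F: 0 (length 1)
  H: 1000 (length 4)
  J: 1010 (length 4)
  E: 1011 (length 4)
  I: 1001 (length 4)
Average code length: 159/75 = 2.1200 bits/symbol


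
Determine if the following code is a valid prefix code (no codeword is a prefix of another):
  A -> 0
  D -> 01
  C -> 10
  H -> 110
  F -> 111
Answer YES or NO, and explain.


Checking each pair (does one codeword prefix another?):
  A='0' vs D='01': prefix -- VIOLATION

NO -- this is NOT a valid prefix code. A (0) is a prefix of D (01).


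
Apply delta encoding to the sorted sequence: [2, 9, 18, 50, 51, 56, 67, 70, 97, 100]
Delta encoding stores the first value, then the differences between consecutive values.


First value: 2
Deltas:
  9 - 2 = 7
  18 - 9 = 9
  50 - 18 = 32
  51 - 50 = 1
  56 - 51 = 5
  67 - 56 = 11
  70 - 67 = 3
  97 - 70 = 27
  100 - 97 = 3


Delta encoded: [2, 7, 9, 32, 1, 5, 11, 3, 27, 3]


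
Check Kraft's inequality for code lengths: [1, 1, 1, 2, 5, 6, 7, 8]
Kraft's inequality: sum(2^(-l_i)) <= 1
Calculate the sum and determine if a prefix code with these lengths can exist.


Sum = 2^(-1) + 2^(-1) + 2^(-1) + 2^(-2) + 2^(-5) + 2^(-6) + 2^(-7) + 2^(-8)
    = 0.5 + 0.5 + 0.5 + 0.25 + 0.03125 + 0.015625 + 0.0078125 + 0.00390625
    = 463/256 = 1.80859375
Since 1.80859375 > 1, Kraft's inequality is NOT satisfied.
A prefix code with these lengths CANNOT exist.

Kraft sum = 1.80859375. Not satisfied.


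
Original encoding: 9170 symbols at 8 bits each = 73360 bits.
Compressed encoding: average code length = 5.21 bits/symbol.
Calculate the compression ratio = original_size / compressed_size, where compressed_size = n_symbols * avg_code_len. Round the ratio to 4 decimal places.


original_size = n_symbols * orig_bits = 9170 * 8 = 73360 bits
compressed_size = n_symbols * avg_code_len = 9170 * 5.21 = 47775.7 bits
ratio = original_size / compressed_size = 73360 / 47775.7 = 1.5355

Compression ratio = 1.5355


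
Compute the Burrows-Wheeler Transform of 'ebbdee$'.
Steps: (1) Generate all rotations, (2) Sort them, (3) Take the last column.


Rotations (sorted):
  0: $ebbdee -> last char: e
  1: bbdee$e -> last char: e
  2: bdee$eb -> last char: b
  3: dee$ebb -> last char: b
  4: e$ebbde -> last char: e
  5: ebbdee$ -> last char: $
  6: ee$ebbd -> last char: d


BWT = eebbe$d


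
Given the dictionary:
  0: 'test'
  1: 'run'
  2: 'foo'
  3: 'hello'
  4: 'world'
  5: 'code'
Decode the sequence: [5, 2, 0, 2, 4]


Look up each index in the dictionary:
  5 -> 'code'
  2 -> 'foo'
  0 -> 'test'
  2 -> 'foo'
  4 -> 'world'

Decoded: "code foo test foo world"


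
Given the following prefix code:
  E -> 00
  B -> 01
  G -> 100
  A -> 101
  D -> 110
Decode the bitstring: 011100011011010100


Decoding step by step:
Bits 01 -> B
Bits 110 -> D
Bits 00 -> E
Bits 110 -> D
Bits 110 -> D
Bits 101 -> A
Bits 00 -> E


Decoded message: BDEDDAE


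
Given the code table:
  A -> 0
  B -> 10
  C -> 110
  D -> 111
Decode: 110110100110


Decoding:
110 -> C
110 -> C
10 -> B
0 -> A
110 -> C


Result: CCBAC


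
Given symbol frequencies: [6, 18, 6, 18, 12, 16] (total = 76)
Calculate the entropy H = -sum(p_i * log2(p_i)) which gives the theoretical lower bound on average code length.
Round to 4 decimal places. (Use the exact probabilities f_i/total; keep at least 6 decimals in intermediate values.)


Per-symbol terms -p_i * log2(p_i) with p_i = f_i/76:
  p = 6/76 = 0.078947: log2(p) = -3.662965, -p*log2(p) = 0.289181
  p = 18/76 = 0.236842: log2(p) = -2.078003, -p*log2(p) = 0.492158
  p = 6/76 = 0.078947: log2(p) = -3.662965, -p*log2(p) = 0.289181
  p = 18/76 = 0.236842: log2(p) = -2.078003, -p*log2(p) = 0.492158
  p = 12/76 = 0.157895: log2(p) = -2.662965, -p*log2(p) = 0.420468
  p = 16/76 = 0.210526: log2(p) = -2.247928, -p*log2(p) = 0.473248
H = 0.289181 + 0.492158 + 0.289181 + 0.492158 + 0.420468 + 0.473248 = 2.456394

H = 2.4564 bits/symbol


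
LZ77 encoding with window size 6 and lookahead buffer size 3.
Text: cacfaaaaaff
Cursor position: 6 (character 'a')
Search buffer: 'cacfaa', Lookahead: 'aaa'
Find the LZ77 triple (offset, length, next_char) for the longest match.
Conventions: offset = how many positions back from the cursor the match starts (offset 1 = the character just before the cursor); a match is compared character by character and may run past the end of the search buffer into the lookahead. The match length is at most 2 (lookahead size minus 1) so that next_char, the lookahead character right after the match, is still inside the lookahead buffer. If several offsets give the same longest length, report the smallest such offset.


Try each offset into the search buffer:
  offset=1 (pos 5, char 'a'): match length 2
  offset=2 (pos 4, char 'a'): match length 2
  offset=3 (pos 3, char 'f'): match length 0
  offset=4 (pos 2, char 'c'): match length 0
  offset=5 (pos 1, char 'a'): match length 1
  offset=6 (pos 0, char 'c'): match length 0
Longest match has length 2, found at offsets 1, 2; take the smallest, offset 1.
next_char = character at position 6 + 2 = 8 -> 'a'

Best match: offset=1, length=2 (matching 'aa' starting at position 5)
LZ77 triple: (1, 2, 'a')


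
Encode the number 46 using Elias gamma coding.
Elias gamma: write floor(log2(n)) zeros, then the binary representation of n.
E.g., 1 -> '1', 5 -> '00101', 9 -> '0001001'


num_bits = floor(log2(46)) + 1 = 6
leading_zeros = num_bits - 1 = 5
binary(46) = 101110

Elias gamma(46) = '00000' + '101110' = 00000101110 (11 bits)


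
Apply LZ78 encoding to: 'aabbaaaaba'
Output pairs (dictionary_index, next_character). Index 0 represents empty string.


LZ78 encoding steps:
Dictionary: {0: ''}
Step 1: w='' (idx 0), next='a' -> output (0, 'a'), add 'a' as idx 1
Step 2: w='a' (idx 1), next='b' -> output (1, 'b'), add 'ab' as idx 2
Step 3: w='' (idx 0), next='b' -> output (0, 'b'), add 'b' as idx 3
Step 4: w='a' (idx 1), next='a' -> output (1, 'a'), add 'aa' as idx 4
Step 5: w='aa' (idx 4), next='b' -> output (4, 'b'), add 'aab' as idx 5
Step 6: w='a' (idx 1), end of input -> output (1, '')


Encoded: [(0, 'a'), (1, 'b'), (0, 'b'), (1, 'a'), (4, 'b'), (1, '')]
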